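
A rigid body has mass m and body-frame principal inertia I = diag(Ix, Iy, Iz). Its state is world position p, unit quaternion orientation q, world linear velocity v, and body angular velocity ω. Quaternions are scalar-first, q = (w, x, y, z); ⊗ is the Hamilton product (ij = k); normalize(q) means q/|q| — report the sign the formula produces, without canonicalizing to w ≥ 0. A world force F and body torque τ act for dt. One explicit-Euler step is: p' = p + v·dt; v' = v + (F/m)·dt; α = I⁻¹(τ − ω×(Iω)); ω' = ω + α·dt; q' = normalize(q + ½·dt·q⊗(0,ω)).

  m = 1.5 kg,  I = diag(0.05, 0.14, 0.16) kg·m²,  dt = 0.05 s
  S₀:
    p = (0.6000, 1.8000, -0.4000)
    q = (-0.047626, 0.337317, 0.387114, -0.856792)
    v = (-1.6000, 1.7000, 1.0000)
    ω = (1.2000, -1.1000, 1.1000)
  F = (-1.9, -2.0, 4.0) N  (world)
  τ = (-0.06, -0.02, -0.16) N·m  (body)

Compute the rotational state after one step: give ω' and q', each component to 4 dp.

ω' = (1.1642, -1.0553, 1.0871)
q' = (-0.0235, 0.3226, 0.3530, -0.8779)

ω×(Iω) gyroscopic = (-0.0242, -0.1452, -0.1188)
angular accel α = (-0.7160, 0.8943, -0.2575)
ω' = ω + α·dt = (1.1642, -1.0553, 1.0871)
q⊗(0,ω) = (0.9635162, -0.5737970, -1.3468105, -0.8879741)
q + ½dt·q⊗(0,ω), renormalized = (-0.0235, 0.3226, 0.3530, -0.8779)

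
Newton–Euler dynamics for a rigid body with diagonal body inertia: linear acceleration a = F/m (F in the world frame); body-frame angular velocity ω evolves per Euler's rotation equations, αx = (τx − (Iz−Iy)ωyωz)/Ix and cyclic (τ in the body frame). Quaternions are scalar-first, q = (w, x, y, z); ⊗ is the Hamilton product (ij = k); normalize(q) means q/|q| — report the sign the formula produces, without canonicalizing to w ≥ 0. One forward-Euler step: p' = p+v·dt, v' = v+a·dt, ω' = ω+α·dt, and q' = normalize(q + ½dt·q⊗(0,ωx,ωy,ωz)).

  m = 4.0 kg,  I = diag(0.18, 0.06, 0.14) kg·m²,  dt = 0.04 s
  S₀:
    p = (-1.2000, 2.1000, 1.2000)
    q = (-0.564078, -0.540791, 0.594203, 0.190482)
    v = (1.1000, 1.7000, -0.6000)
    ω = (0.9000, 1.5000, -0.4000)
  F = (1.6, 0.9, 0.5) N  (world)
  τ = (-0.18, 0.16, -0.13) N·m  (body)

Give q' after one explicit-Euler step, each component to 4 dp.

q' = (-0.5703, -0.5611, 0.5760, 0.1680)

2q̇ = q⊗(0,ω) = (-0.3283998, -1.0310744, -0.8909996, -1.1203380)
q' = normalize(q + ½dt·q⊗(0,ω)) = (-0.5703, -0.5611, 0.5760, 0.1680)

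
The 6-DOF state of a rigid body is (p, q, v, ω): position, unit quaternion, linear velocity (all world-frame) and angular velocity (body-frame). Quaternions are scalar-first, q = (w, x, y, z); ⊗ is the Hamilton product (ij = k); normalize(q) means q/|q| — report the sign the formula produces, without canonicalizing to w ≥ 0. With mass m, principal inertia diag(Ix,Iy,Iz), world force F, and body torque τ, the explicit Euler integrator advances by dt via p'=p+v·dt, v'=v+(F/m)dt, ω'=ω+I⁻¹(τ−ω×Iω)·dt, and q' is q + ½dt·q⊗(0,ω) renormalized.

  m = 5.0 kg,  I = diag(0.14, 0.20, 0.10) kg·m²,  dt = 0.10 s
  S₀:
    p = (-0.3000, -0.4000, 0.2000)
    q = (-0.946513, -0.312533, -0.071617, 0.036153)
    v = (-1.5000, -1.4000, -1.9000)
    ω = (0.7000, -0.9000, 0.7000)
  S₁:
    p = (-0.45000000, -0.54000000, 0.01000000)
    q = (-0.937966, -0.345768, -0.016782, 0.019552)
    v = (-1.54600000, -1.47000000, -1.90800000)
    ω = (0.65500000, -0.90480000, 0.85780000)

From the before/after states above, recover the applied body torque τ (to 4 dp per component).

ω₁ − ω₀ = (-0.04500000, -0.00480000, 0.15780000)
τ = I·(Δω/dt) + ω₀×(Iω₀) = (0.0000, 0.0100, 0.1200)

τ = (0.0000, 0.0100, 0.1200)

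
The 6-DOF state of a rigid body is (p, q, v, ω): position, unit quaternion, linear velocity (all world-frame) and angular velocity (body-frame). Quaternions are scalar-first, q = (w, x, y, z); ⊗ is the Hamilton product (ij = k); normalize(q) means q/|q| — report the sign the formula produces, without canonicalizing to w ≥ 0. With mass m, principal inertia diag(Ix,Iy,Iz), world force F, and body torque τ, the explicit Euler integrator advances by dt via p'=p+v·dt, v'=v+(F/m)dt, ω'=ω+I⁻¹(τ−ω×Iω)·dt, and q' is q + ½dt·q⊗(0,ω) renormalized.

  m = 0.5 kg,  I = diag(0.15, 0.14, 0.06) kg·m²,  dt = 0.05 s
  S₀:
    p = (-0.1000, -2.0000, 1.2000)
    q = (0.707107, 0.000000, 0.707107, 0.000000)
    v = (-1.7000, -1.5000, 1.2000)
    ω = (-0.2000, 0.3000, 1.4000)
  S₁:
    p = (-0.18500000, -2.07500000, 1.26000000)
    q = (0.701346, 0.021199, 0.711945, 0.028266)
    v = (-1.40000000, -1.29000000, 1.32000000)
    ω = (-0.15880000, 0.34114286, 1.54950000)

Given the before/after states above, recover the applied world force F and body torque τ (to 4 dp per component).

F = (3.0000, 2.1000, 1.2000)
τ = (0.0900, 0.0900, 0.1800)

v₁ − v₀ = (0.30000000, 0.21000000, 0.12000000)
m·(v₁−v₀)/dt = (3.0000, 2.1000, 1.2000)
rate change Δω = (0.04120000, 0.04114286, 0.14950000)
I·α + gyro = (0.0900, 0.0900, 0.1800)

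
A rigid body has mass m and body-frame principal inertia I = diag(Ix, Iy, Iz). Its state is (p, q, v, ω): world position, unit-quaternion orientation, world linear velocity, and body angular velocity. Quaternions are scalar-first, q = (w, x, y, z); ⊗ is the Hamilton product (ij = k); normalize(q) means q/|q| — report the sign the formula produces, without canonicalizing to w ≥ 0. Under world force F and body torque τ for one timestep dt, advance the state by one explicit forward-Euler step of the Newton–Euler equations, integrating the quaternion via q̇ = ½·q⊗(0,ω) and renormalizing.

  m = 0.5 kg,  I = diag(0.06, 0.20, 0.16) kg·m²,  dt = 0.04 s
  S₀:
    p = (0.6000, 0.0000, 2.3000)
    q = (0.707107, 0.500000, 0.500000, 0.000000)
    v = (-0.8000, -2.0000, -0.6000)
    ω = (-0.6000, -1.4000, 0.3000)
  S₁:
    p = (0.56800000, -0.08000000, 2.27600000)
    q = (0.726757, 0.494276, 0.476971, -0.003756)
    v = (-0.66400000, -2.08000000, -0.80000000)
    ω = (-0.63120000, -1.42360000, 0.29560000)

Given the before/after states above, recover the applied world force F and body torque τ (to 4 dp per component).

F = (1.7000, -1.0000, -2.5000)
τ = (-0.0300, -0.1000, 0.1000)

v₁ − v₀ = (0.13600000, -0.08000000, -0.20000000)
F = m·Δv/dt = (1.7000, -1.0000, -2.5000)
ω₁ − ω₀ = (-0.03120000, -0.02360000, -0.00440000)
applied torque τ = (-0.0300, -0.1000, 0.1000)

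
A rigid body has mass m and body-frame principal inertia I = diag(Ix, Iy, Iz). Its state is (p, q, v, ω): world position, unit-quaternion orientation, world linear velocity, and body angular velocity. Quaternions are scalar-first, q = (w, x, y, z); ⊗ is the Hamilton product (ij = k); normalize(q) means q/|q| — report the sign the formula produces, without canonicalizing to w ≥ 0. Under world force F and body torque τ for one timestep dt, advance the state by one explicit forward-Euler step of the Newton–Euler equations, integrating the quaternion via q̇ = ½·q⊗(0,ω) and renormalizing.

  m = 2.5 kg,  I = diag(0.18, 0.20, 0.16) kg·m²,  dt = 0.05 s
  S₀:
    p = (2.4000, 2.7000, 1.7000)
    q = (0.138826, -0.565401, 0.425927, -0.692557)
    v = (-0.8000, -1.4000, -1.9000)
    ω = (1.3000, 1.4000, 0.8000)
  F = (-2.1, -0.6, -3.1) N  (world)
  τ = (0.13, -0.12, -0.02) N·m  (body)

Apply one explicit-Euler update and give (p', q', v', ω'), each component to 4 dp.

p' = (2.3600, 2.6300, 1.6050)
q' = (0.1559, -0.5274, 0.4190, -0.7224)
v' = (-0.8420, -1.4120, -1.9620)
ω' = (1.3486, 1.3648, 0.7824)

α = I⁻¹(τ − ω×Iω) = (0.9711, -0.7040, -0.3525)
ω' = ω + α·dt = (1.3486, 1.3648, 0.7824)
Hamilton product q⊗(0,ω) = (0.6927691, 1.4907952, -0.2536469, -1.2342057)
q' = normalize(q + ½dt·q⊗(0,ω)) = (0.1559, -0.5274, 0.4190, -0.7224)
linear accel F/m = (-0.8400, -0.2400, -1.2400)
p' = p + v·dt = (2.3600, 2.6300, 1.6050)
v + (F/m)dt = (-0.8420, -1.4120, -1.9620)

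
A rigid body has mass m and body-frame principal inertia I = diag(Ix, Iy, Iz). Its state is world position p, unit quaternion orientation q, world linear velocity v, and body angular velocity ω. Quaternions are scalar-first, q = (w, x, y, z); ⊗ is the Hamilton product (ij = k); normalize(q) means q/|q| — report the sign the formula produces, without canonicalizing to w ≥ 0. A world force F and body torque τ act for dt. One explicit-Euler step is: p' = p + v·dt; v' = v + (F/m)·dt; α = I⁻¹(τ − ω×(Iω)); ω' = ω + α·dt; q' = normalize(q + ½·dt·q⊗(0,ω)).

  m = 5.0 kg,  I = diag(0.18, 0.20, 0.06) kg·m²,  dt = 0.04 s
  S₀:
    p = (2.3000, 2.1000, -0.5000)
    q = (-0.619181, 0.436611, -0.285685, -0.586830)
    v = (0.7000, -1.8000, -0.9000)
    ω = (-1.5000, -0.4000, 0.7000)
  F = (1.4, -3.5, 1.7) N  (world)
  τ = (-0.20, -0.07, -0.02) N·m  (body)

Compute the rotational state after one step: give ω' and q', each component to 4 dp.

ω×(Iω) gyroscopic = (0.0392, -0.1260, 0.0120)
angular accel α = (-1.3289, 0.2800, -0.5333)
ω + α·dt = (-1.5532, -0.3888, 0.6787)
2q̇ = q⊗(0,ω) = (0.9514235, 0.4940600, 0.8222897, -1.0365986)
q' = normalize(q + ½dt·q⊗(0,ω)) = (-0.5998, 0.4462, -0.2691, -0.6072)

ω' = (-1.5532, -0.3888, 0.6787)
q' = (-0.5998, 0.4462, -0.2691, -0.6072)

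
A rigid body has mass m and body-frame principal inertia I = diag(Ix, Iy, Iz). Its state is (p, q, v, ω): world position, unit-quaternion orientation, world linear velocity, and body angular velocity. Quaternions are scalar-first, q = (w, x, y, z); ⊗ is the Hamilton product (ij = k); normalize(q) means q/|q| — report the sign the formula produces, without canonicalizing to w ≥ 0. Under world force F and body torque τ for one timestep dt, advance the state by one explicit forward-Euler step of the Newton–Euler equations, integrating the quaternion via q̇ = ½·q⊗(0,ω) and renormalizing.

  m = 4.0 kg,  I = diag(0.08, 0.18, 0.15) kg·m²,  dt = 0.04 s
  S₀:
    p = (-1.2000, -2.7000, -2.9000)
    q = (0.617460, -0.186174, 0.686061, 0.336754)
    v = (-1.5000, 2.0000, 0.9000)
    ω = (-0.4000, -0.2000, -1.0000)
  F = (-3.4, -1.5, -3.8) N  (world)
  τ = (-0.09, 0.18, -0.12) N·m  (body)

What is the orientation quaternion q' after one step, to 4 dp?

q' = (0.6253, -0.2034, 0.6770, 0.3306)

2q̇ = q⊗(0,ω) = (0.3994966, -0.8656942, -0.4443676, -0.3058008)
q + ½dt·q⊗(0,ω), renormalized = (0.6253, -0.2034, 0.6770, 0.3306)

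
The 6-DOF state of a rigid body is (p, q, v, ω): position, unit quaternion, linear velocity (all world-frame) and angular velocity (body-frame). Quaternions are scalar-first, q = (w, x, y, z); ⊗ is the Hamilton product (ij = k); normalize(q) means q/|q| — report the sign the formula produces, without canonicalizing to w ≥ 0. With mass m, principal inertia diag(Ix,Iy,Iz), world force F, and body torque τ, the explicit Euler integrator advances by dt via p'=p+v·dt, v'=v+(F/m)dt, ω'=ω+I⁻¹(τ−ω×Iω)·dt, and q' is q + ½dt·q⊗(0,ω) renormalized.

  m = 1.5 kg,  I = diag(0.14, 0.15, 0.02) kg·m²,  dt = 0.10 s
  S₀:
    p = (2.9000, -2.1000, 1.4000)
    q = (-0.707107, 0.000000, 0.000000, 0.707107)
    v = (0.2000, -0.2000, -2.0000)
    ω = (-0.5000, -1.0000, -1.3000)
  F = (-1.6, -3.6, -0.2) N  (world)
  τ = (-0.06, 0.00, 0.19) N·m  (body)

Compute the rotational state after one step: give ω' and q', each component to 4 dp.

gyro term ω×Iω = (-0.1690, 0.0780, 0.0050)
(τ − ω×Iω)/I = (0.7786, -0.5200, 9.2500)
ω + α·dt = (-0.4221, -1.0520, -0.3750)
q⊗(0,ω) = (0.9192391, 1.0606605, 0.3535535, 0.9192391)
updated quaternion q' = (-0.6587, 0.0528, 0.0176, 0.7503)

ω' = (-0.4221, -1.0520, -0.3750)
q' = (-0.6587, 0.0528, 0.0176, 0.7503)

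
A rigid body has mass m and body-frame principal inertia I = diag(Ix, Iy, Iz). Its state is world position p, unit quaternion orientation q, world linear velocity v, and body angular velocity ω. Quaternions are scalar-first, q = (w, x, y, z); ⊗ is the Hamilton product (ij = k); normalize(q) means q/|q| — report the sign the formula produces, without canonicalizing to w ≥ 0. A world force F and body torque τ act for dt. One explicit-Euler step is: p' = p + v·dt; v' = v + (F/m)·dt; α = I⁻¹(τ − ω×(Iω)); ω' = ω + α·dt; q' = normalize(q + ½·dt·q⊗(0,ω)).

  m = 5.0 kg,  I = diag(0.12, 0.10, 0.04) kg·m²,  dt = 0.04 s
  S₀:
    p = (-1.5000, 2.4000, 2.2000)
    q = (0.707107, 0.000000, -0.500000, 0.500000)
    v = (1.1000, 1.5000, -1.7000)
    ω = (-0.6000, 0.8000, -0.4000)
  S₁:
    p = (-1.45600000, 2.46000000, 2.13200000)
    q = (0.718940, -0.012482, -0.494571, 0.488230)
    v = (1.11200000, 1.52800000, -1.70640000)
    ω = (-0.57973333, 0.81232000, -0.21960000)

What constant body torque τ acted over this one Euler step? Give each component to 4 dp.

rate change Δω = (0.02026667, 0.01232000, 0.18040000)
I·α + gyro = (0.0800, 0.0500, 0.1900)

τ = (0.0800, 0.0500, 0.1900)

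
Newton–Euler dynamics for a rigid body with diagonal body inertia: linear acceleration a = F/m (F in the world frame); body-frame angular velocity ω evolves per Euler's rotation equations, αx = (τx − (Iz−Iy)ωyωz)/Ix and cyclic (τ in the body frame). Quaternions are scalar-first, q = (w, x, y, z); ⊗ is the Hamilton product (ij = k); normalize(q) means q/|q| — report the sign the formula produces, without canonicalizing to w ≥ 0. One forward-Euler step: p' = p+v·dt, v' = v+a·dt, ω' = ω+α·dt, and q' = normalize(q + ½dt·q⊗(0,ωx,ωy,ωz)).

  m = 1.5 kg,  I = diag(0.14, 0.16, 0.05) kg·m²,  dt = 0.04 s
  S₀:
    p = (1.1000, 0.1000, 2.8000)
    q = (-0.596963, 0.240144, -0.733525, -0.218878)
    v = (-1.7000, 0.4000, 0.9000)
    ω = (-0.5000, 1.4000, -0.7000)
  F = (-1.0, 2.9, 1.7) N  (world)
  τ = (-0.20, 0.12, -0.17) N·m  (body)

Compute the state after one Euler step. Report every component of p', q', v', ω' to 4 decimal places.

(τ − ω×Iω)/I = (-2.1986, 0.5531, -3.1200)
ω + α·dt = (-0.5879, 1.4221, -0.8248)
2q̇ = q⊗(0,ω) = (0.9937924, 1.1183782, -0.5582084, 0.3873132)
q + ½dt·q⊗(0,ω), renormalized = (-0.5768, 0.2624, -0.7443, -0.2110)
a = (-0.6667, 1.9333, 1.1333)
p + v·dt = (1.0320, 0.1160, 2.8360)
v + (F/m)dt = (-1.7267, 0.4773, 0.9453)

p' = (1.0320, 0.1160, 2.8360)
q' = (-0.5768, 0.2624, -0.7443, -0.2110)
v' = (-1.7267, 0.4773, 0.9453)
ω' = (-0.5879, 1.4221, -0.8248)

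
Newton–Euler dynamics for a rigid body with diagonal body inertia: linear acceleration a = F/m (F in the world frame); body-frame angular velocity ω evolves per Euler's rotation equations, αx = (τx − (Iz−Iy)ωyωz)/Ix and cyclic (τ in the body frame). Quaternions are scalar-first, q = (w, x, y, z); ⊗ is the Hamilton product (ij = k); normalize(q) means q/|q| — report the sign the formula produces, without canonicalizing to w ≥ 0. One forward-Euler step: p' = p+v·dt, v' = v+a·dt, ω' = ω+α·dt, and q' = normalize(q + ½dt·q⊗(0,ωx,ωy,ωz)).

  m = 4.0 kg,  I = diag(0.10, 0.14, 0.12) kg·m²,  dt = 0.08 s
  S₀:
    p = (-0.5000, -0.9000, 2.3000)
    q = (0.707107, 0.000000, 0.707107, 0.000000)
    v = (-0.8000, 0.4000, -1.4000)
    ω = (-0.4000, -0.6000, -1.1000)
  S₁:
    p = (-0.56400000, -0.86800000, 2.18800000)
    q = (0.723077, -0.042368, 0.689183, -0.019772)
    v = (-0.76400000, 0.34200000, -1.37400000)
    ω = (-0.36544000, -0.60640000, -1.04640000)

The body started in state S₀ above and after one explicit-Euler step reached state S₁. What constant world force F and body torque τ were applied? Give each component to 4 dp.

F = (1.8000, -2.9000, 1.3000)
τ = (0.0300, -0.0200, 0.0900)

Δv = v₁−v₀ = (0.03600000, -0.05800000, 0.02600000)
m·(v₁−v₀)/dt = (1.8000, -2.9000, 1.3000)
rate change Δω = (0.03456000, -0.00640000, 0.05360000)
ω₀×(Iω₀) = (-0.0132, -0.0088, 0.0096)
τ = I·(Δω/dt) + ω₀×(Iω₀) = (0.0300, -0.0200, 0.0900)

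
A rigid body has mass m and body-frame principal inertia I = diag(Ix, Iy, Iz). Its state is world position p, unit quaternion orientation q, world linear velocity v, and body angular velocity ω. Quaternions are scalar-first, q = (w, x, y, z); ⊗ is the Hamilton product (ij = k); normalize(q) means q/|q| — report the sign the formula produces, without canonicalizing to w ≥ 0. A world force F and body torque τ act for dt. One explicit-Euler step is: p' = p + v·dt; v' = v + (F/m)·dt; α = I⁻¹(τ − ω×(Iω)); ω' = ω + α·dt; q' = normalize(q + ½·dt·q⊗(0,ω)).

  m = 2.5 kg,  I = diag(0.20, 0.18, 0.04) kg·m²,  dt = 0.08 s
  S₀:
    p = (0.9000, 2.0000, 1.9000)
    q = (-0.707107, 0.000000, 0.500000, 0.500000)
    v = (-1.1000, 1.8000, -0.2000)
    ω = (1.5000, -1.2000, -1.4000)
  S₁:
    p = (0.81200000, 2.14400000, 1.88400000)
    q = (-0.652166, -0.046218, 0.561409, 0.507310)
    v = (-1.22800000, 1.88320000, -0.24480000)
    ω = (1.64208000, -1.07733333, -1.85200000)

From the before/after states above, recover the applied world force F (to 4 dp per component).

Δv = v₁−v₀ = (-0.12800000, 0.08320000, -0.04480000)
applied force F = (-4.0000, 2.6000, -1.4000)

F = (-4.0000, 2.6000, -1.4000)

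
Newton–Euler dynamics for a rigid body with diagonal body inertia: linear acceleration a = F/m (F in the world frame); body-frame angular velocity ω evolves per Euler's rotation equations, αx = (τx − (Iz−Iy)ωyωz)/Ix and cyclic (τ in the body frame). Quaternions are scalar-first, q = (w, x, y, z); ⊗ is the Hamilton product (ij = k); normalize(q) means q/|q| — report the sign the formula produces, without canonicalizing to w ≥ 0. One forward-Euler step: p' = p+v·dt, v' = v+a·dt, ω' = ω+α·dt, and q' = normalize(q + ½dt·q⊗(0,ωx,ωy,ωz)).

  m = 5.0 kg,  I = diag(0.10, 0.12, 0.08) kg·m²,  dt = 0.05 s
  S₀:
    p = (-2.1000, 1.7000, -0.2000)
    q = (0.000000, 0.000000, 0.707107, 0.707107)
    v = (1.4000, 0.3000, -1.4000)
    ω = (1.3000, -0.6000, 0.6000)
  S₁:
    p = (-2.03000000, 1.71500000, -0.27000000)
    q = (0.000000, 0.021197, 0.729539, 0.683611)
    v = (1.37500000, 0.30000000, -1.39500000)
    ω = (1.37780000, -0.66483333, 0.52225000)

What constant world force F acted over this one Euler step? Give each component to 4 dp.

F = (-2.5000, 0.0000, 0.5000)

v₁ − v₀ = (-0.02500000, 0.00000000, 0.00500000)
applied force F = (-2.5000, 0.0000, 0.5000)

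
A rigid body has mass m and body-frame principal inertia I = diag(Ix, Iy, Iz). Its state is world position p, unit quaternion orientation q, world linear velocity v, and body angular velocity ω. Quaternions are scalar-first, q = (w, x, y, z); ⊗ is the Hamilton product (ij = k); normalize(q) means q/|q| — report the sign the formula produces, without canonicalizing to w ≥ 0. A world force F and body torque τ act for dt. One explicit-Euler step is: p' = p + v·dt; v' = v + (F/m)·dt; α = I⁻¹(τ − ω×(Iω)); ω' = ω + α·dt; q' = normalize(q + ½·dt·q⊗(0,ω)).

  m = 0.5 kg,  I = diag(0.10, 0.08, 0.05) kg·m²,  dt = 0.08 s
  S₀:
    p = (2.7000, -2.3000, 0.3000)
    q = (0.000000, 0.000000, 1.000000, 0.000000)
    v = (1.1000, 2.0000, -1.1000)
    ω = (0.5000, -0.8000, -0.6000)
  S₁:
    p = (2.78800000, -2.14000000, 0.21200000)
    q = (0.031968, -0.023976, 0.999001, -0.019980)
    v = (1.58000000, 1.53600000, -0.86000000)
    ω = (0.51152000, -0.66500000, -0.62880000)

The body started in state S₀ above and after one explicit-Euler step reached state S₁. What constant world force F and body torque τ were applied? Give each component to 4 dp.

Δω = ω₁−ω₀ = (0.01152000, 0.13500000, -0.02880000)
gyro term ω₀×Iω₀ = (-0.0144, -0.0150, 0.0080)
applied torque τ = (0.0000, 0.1200, -0.0100)
velocity change Δv = (0.48000000, -0.46400000, 0.24000000)
m·(v₁−v₀)/dt = (3.0000, -2.9000, 1.5000)

F = (3.0000, -2.9000, 1.5000)
τ = (0.0000, 0.1200, -0.0100)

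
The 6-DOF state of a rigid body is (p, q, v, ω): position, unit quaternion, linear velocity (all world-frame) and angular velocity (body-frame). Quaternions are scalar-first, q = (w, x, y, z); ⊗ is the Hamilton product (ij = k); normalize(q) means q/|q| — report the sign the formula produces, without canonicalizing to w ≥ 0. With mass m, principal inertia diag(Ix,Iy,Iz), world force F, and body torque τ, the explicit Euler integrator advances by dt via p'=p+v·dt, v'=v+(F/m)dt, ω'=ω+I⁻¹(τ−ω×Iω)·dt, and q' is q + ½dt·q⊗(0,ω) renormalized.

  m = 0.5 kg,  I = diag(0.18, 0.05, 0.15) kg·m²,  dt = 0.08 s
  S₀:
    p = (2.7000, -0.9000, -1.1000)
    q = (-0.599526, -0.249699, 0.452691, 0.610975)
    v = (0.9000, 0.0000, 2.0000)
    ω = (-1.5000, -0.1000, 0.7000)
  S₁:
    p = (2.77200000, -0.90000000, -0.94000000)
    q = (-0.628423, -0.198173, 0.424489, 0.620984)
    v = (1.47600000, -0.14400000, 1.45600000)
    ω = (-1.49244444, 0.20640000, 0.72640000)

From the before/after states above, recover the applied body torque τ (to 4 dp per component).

rate change Δω = (0.00755556, 0.30640000, 0.02640000)
gyro term ω₀×Iω₀ = (-0.0070, -0.0315, -0.0195)
I·α + gyro = (0.0100, 0.1600, 0.0300)

τ = (0.0100, 0.1600, 0.0300)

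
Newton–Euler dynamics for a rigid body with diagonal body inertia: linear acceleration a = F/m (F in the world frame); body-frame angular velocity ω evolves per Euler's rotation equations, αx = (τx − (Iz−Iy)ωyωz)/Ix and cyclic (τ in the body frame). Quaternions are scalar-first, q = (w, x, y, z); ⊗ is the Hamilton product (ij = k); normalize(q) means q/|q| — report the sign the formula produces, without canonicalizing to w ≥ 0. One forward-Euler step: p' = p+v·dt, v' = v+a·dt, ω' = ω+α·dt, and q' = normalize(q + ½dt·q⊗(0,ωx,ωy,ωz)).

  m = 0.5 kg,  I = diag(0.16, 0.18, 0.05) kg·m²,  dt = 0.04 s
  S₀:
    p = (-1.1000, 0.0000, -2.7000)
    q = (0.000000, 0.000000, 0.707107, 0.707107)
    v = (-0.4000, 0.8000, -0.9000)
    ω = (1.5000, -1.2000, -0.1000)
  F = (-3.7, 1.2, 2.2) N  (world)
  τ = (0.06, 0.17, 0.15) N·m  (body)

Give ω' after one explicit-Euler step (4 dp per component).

ω' = (1.5189, -1.1586, 0.0488)

angular accel α = (0.4725, 1.0361, 3.7200)
ω' = ω + α·dt = (1.5189, -1.1586, 0.0488)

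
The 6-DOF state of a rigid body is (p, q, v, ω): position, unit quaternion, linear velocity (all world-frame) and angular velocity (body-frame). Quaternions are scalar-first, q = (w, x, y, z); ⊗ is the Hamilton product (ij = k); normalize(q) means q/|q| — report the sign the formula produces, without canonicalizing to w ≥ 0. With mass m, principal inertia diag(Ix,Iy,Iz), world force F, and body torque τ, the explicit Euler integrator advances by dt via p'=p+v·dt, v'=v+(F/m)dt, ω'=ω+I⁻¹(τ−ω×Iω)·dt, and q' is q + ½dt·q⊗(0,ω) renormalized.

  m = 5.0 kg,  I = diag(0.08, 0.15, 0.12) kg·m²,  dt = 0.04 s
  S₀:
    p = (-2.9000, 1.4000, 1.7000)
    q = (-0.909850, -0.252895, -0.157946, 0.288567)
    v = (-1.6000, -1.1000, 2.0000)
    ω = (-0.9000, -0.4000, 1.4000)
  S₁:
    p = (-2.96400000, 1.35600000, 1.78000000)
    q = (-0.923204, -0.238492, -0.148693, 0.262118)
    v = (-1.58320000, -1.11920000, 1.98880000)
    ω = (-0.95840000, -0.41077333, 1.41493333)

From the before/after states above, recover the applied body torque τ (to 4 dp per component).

rate change Δω = (-0.05840000, -0.01077333, 0.01493333)
precession coupling = (0.0168, 0.0504, 0.0252)
I·α + gyro = (-0.1000, 0.0100, 0.0700)

τ = (-0.1000, 0.0100, 0.0700)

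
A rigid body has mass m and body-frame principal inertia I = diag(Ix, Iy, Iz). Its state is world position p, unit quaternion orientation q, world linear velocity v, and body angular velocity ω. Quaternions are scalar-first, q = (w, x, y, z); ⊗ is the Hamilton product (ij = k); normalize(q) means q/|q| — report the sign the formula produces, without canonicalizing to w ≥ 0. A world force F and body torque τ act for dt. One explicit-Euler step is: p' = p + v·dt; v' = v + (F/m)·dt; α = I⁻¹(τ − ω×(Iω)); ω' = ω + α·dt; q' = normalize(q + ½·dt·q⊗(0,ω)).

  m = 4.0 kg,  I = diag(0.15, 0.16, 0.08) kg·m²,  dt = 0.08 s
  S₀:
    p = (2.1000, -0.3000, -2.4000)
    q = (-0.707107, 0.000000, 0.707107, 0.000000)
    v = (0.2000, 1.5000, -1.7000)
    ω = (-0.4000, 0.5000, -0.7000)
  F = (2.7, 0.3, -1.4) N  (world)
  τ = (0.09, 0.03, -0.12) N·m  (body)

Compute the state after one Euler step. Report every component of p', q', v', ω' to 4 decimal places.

(τ − ω×Iω)/I = (0.4133, 0.0650, -1.4750)
new body rate ω' = (-0.3669, 0.5052, -0.8180)
Hamilton product q⊗(0,ω) = (-0.3535535, -0.2121321, -0.3535535, 0.7778177)
q + ½dt·q⊗(0,ω), renormalized = (-0.7207, -0.0085, 0.6925, 0.0311)
new position p' = (2.1160, -0.1800, -2.5360)
v' = v + a·dt = (0.2540, 1.5060, -1.7280)

p' = (2.1160, -0.1800, -2.5360)
q' = (-0.7207, -0.0085, 0.6925, 0.0311)
v' = (0.2540, 1.5060, -1.7280)
ω' = (-0.3669, 0.5052, -0.8180)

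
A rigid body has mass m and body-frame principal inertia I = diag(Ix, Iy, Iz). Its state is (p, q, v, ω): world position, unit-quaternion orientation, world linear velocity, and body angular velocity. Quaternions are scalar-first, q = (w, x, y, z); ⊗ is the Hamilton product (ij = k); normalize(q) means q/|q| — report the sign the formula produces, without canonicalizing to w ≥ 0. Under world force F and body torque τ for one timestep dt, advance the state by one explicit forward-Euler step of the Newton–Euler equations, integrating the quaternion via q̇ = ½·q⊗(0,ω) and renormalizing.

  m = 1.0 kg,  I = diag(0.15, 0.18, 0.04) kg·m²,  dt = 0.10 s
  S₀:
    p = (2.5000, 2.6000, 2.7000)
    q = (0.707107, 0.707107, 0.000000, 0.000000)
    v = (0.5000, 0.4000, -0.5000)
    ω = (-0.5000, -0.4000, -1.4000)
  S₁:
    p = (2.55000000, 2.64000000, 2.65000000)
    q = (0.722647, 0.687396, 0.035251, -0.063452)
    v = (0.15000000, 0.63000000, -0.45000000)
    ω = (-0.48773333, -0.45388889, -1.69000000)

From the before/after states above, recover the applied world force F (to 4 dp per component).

F = (-3.5000, 2.3000, 0.5000)

v₁ − v₀ = (-0.35000000, 0.23000000, 0.05000000)
F = m·Δv/dt = (-3.5000, 2.3000, 0.5000)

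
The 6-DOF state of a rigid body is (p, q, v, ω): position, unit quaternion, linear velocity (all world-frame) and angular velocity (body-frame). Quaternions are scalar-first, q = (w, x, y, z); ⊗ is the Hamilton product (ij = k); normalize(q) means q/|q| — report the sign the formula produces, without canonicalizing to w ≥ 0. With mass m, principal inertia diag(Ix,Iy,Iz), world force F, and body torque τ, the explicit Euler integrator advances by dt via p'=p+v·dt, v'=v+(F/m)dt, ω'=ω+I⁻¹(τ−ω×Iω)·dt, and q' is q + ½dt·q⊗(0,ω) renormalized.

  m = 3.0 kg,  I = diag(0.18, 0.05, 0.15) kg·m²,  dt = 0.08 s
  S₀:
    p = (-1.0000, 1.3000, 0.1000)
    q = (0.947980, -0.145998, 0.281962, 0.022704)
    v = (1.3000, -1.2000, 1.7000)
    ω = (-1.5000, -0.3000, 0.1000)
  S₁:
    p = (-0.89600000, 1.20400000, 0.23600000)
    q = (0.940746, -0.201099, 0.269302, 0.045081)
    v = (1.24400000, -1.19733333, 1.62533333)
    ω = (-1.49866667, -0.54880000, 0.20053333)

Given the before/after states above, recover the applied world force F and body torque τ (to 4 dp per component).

F = (-2.1000, 0.1000, -2.8000)
τ = (0.0000, -0.1600, 0.1300)

velocity change Δv = (-0.05600000, 0.00266667, -0.07466667)
m·(v₁−v₀)/dt = (-2.1000, 0.1000, -2.8000)
Δω = ω₁−ω₀ = (0.00133333, -0.24880000, 0.10053333)
precession coupling = (-0.0030, -0.0045, -0.0585)
τ = I·(Δω/dt) + ω₀×(Iω₀) = (0.0000, -0.1600, 0.1300)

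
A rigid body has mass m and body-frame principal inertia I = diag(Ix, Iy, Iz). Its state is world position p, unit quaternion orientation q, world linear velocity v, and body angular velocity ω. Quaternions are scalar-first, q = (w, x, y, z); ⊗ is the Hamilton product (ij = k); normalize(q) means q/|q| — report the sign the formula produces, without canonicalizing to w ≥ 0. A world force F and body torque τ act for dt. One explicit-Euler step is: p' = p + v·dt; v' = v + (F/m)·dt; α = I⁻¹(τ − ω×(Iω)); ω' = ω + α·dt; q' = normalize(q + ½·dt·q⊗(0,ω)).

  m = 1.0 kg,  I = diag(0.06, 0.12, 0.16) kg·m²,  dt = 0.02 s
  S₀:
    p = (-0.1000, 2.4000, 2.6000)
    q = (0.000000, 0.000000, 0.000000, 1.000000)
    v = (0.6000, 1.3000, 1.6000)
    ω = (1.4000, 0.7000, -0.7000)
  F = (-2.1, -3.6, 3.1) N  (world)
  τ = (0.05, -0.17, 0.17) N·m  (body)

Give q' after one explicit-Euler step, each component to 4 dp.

2q̇ = q⊗(0,ω) = (0.7000000, -0.7000000, 1.4000000, 0.0000000)
updated quaternion q' = (0.0070, -0.0070, 0.0140, 0.9999)

q' = (0.0070, -0.0070, 0.0140, 0.9999)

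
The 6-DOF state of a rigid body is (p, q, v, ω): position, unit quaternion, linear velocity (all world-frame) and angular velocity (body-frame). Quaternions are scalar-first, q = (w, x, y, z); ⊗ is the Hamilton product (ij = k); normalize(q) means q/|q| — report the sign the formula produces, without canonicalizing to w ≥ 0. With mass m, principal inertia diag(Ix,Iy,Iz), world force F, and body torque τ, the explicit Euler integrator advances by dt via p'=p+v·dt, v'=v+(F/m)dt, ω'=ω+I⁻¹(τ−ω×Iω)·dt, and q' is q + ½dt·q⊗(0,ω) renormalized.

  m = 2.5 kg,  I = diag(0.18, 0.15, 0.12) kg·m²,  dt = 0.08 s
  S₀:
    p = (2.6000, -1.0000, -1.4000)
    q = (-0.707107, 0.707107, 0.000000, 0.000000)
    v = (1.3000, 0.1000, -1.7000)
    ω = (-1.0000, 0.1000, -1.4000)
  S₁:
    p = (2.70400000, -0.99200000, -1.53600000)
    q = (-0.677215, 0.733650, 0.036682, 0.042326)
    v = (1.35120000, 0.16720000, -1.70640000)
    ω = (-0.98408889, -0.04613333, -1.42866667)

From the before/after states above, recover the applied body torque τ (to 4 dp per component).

Δω = ω₁−ω₀ = (0.01591111, -0.14613333, -0.02866667)
τ = I·(Δω/dt) + ω₀×(Iω₀) = (0.0400, -0.1900, -0.0400)

τ = (0.0400, -0.1900, -0.0400)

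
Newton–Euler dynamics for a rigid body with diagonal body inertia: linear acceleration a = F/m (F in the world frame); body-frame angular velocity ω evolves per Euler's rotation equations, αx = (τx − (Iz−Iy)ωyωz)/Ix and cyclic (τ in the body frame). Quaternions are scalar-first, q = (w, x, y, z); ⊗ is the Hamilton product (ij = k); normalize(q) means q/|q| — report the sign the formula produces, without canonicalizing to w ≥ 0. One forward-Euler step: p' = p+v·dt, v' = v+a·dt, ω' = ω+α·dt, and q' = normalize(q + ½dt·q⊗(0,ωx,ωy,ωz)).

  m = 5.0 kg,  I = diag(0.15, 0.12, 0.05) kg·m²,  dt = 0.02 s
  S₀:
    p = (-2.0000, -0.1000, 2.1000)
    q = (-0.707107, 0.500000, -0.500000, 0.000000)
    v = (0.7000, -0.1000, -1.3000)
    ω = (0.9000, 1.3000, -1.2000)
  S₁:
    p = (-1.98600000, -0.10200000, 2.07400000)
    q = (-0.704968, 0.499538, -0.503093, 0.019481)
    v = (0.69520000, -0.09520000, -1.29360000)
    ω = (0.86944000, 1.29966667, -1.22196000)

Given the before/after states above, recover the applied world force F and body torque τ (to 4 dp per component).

v₁ − v₀ = (-0.00480000, 0.00480000, 0.00640000)
applied force F = (-1.2000, 1.2000, 1.6000)
Δω = ω₁−ω₀ = (-0.03056000, -0.00033333, -0.02196000)
precession coupling = (0.1092, -0.1080, -0.0351)
applied torque τ = (-0.1200, -0.1100, -0.0900)

F = (-1.2000, 1.2000, 1.6000)
τ = (-0.1200, -0.1100, -0.0900)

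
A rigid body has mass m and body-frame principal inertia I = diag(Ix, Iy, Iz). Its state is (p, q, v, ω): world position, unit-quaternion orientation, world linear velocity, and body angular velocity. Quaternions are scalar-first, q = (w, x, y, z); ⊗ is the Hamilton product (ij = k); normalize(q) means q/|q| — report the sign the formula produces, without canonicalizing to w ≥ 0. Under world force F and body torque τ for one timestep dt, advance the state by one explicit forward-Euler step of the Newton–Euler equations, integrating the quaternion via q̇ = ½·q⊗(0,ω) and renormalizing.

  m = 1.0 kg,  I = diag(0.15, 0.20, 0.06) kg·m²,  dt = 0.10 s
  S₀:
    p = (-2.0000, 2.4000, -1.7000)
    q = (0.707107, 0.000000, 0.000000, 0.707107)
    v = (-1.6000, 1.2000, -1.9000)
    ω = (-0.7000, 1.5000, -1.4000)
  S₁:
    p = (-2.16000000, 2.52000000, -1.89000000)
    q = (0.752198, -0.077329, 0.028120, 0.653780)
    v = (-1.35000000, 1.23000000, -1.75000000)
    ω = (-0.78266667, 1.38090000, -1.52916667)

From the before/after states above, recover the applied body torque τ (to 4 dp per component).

Δω = ω₁−ω₀ = (-0.08266667, -0.11910000, -0.12916667)
gyro term ω₀×Iω₀ = (0.2940, 0.0882, -0.0525)
applied torque τ = (0.1700, -0.1500, -0.1300)

τ = (0.1700, -0.1500, -0.1300)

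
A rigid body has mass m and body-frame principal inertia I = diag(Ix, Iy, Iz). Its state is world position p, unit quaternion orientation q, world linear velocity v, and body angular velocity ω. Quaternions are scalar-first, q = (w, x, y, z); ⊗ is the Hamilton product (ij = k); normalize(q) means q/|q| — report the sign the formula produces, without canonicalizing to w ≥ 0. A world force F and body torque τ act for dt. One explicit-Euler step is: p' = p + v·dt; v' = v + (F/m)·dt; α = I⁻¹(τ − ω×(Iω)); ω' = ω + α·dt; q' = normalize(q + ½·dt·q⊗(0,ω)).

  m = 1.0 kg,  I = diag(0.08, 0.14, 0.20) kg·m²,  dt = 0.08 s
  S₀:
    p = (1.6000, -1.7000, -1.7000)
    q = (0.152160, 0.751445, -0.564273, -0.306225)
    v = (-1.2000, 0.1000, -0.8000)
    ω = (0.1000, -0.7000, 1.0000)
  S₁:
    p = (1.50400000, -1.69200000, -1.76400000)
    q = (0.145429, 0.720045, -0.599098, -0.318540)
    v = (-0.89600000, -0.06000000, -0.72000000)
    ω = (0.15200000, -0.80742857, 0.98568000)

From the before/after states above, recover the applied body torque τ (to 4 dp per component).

rate change Δω = (0.05200000, -0.10742857, -0.01432000)
applied torque τ = (0.0100, -0.2000, -0.0400)

τ = (0.0100, -0.2000, -0.0400)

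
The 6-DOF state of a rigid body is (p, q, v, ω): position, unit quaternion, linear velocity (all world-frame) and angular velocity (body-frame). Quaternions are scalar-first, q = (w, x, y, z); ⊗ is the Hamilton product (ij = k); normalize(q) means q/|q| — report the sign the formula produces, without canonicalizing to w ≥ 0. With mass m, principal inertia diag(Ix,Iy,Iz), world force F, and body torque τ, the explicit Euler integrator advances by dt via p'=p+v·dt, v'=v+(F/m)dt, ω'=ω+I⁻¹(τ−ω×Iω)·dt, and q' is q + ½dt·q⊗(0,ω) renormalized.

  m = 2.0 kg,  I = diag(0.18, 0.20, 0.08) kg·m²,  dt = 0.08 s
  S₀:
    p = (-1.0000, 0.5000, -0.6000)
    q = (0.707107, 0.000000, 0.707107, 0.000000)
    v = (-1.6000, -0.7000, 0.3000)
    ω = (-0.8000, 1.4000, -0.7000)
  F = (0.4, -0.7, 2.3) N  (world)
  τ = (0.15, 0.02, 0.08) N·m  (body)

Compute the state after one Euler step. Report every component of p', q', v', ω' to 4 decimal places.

linear accel F/m = (0.2000, -0.3500, 1.1500)
p + v·dt = (-1.1280, 0.4440, -0.5760)
new velocity v' = (-1.5840, -0.7280, 0.3920)
gyro term ω×Iω = (0.1176, 0.0560, -0.0224)
angular accel α = (0.1800, -0.1800, 1.2800)
ω' = ω + α·dt = (-0.7856, 1.3856, -0.5976)
2q̇ = q⊗(0,ω) = (-0.9899498, -1.0606605, 0.9899498, 0.0707107)
updated quaternion q' = (0.6659, -0.0423, 0.7449, 0.0028)

p' = (-1.1280, 0.4440, -0.5760)
q' = (0.6659, -0.0423, 0.7449, 0.0028)
v' = (-1.5840, -0.7280, 0.3920)
ω' = (-0.7856, 1.3856, -0.5976)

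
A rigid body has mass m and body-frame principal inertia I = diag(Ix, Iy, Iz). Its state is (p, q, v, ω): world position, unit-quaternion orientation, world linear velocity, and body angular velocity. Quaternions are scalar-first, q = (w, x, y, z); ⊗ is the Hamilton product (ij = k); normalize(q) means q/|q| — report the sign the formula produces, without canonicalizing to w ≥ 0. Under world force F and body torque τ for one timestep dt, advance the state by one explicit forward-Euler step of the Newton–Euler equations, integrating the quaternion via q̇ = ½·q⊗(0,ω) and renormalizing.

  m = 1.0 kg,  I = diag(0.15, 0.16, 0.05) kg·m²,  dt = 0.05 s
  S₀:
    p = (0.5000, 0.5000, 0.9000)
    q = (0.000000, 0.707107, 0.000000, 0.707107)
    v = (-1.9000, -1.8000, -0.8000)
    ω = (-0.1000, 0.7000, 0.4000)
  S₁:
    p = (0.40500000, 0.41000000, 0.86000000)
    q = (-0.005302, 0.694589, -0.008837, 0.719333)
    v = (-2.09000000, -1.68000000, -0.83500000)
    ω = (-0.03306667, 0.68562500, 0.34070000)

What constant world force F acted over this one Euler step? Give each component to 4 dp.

Δv = v₁−v₀ = (-0.19000000, 0.12000000, -0.03500000)
applied force F = (-3.8000, 2.4000, -0.7000)

F = (-3.8000, 2.4000, -0.7000)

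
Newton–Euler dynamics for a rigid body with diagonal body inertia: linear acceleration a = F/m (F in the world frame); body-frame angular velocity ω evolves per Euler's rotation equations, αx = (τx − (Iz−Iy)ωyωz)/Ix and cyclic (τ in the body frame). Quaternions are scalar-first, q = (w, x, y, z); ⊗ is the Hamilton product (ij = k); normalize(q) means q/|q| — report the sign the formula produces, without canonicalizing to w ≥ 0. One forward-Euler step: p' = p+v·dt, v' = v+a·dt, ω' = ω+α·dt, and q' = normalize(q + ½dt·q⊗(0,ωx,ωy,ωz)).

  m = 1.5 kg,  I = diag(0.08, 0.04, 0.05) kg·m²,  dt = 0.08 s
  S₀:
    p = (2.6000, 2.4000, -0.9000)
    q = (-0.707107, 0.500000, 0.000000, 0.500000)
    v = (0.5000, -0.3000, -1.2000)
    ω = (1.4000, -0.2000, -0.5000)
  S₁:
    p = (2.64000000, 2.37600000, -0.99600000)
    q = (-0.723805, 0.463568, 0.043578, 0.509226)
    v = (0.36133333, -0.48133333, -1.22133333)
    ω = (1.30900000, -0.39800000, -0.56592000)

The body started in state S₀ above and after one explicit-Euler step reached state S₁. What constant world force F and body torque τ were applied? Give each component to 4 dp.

ω₁ − ω₀ = (-0.09100000, -0.19800000, -0.06592000)
τ = I·(Δω/dt) + ω₀×(Iω₀) = (-0.0900, -0.1200, -0.0300)
velocity change Δv = (-0.13866667, -0.18133333, -0.02133333)
m·(v₁−v₀)/dt = (-2.6000, -3.4000, -0.4000)

F = (-2.6000, -3.4000, -0.4000)
τ = (-0.0900, -0.1200, -0.0300)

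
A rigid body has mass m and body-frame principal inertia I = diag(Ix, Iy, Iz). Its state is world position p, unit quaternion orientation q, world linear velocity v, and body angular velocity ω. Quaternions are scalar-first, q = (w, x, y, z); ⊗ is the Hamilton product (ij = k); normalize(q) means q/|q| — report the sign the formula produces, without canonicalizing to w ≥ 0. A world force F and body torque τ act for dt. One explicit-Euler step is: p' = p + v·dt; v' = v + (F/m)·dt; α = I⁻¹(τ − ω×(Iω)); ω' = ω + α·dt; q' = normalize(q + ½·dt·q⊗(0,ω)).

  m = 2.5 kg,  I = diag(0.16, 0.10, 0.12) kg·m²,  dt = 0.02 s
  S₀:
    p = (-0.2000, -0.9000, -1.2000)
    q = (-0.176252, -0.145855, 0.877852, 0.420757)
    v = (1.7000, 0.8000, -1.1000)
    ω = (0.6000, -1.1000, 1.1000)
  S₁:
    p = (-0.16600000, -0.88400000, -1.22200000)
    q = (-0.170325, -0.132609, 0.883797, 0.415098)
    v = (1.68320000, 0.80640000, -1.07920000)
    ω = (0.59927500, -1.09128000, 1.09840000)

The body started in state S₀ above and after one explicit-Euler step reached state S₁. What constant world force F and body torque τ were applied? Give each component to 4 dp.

Δω = ω₁−ω₀ = (-0.00072500, 0.00872000, -0.00160000)
ω₀×(Iω₀) = (-0.0242, 0.0264, 0.0396)
applied torque τ = (-0.0300, 0.0700, 0.0300)
Δv = v₁−v₀ = (-0.01680000, 0.00640000, 0.02080000)
m·(v₁−v₀)/dt = (-2.1000, 0.8000, 2.6000)

F = (-2.1000, 0.8000, 2.6000)
τ = (-0.0300, 0.0700, 0.0300)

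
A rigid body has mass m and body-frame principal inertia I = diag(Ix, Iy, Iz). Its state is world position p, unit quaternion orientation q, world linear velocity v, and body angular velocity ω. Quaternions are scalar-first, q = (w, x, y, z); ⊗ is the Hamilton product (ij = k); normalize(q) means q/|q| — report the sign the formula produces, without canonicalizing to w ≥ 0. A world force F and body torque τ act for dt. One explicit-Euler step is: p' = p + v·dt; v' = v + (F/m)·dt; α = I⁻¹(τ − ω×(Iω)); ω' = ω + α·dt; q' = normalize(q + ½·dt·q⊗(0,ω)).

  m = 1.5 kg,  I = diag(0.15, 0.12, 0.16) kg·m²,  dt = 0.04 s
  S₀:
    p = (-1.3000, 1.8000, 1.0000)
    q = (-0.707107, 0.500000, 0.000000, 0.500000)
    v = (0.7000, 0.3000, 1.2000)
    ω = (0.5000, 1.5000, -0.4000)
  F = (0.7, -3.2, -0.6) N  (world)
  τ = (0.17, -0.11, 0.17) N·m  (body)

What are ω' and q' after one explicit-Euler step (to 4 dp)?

ω' = (0.5517, 1.4627, -0.3519)
q' = (-0.7077, 0.4777, -0.0122, 0.5204)

precession coupling ω×(Iω) = (-0.0240, 0.0020, -0.0225)
α = I⁻¹(τ − ω×Iω) = (1.2933, -0.9333, 1.2031)
new body rate ω' = (0.5517, 1.4627, -0.3519)
q⊗(0,ω) = (-0.0500000, -1.1035535, -0.6106605, 1.0328428)
updated quaternion q' = (-0.7077, 0.4777, -0.0122, 0.5204)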